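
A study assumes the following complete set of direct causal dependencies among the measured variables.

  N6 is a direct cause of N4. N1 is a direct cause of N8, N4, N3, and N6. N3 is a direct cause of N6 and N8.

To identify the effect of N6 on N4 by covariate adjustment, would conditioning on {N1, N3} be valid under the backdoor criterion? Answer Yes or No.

Yes

Backdoor paths from N6 to N4 (paths whose first edge points into N6):
  P1: N6 <- N1 -> N4
  P2: N6 <- N3 <- N1 -> N4
  P3: N6 <- N3 -> N8 <- N1 -> N4
Condition 1 (no descendant of N6 in the set): holds — descendants of N6 are {N4}; none are in {N1, N3}.
Condition 2 (every backdoor path blocked by {N1, N3}):
  P1: blocked at fork node N1 ∈ conditioning set.
  P2: blocked at chain node N3 ∈ conditioning set.
  P3: blocked at fork node N3 ∈ conditioning set.
{N1, N3} satisfies the backdoor criterion.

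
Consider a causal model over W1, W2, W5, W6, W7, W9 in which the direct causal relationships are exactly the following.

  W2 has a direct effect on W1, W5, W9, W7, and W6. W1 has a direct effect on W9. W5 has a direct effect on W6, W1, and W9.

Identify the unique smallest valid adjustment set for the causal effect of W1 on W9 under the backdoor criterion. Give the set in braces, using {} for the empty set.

{W2, W5}

Variables eligible for adjustment (non-descendants of W1, excluding W1 and W9): {W2, W5, W6, W7}.
Backdoor paths from W1 to W9:
  P1: W1 <- W2 -> W5 -> W9
  P2: W1 <- W2 -> W6 <- W5 -> W9
  P3: W1 <- W2 -> W9
  P4: W1 <- W5 <- W2 -> W9
  P5: W1 <- W5 -> W6 <- W2 -> W9
  P6: W1 <- W5 -> W9
The empty set is not sufficient: P1 (W1 <- W2 -> W5 -> W9) has no collider blocking it and no conditioned non-collider, so it is open.
Try {W2, W5}:
  P1: blocked at fork node W2 ∈ conditioning set.
  P2: blocked at fork node W2 ∈ conditioning set.
  P3: blocked at fork node W2 ∈ conditioning set.
  P4: blocked at chain node W5 ∈ conditioning set.
  P5: blocked at fork node W5 ∈ conditioning set.
  P6: blocked at fork node W5 ∈ conditioning set.
{W2, W5} contains no descendant of W1 and blocks every backdoor path.
Every element of {W2, W5} is needed (dropping W2 leaves P3 open; dropping W5 leaves P6 open), so no proper subset is valid.
Among all size-2 subsets of the eligible variables, only {W2, W5} blocks every backdoor path, so it is the unique smallest valid adjustment set.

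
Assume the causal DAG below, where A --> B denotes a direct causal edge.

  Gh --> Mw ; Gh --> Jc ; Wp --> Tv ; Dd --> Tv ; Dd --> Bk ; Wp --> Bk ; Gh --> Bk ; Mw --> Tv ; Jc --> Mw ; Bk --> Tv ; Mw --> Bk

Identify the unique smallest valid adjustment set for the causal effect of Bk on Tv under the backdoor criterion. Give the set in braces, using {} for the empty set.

{Dd, Mw, Wp}

Variables eligible for adjustment (non-descendants of Bk, excluding Bk and Tv): {Dd, Gh, Jc, Mw, Wp}.
Backdoor paths from Bk to Tv:
  P1: Bk <- Gh -> Jc -> Mw -> Tv
  P2: Bk <- Gh -> Mw -> Tv
  P3: Bk <- Mw -> Tv
  P4: Bk <- Dd -> Tv
  P5: Bk <- Wp -> Tv
The empty set is not sufficient: P1 (Bk <- Gh -> Jc -> Mw -> Tv) has no collider blocking it and no conditioned non-collider, so it is open.
Try {Dd, Mw, Wp}:
  P1: blocked at chain node Mw ∈ conditioning set.
  P2: blocked at chain node Mw ∈ conditioning set.
  P3: blocked at fork node Mw ∈ conditioning set.
  P4: blocked at fork node Dd ∈ conditioning set.
  P5: blocked at fork node Wp ∈ conditioning set.
{Dd, Mw, Wp} contains no descendant of Bk and blocks every backdoor path.
Every element of {Dd, Mw, Wp} is needed (dropping Dd leaves P4 open; dropping Mw leaves P1 open; dropping Wp leaves P5 open), so no proper subset is valid.
Among all size-3 subsets of the eligible variables, only {Dd, Mw, Wp} blocks every backdoor path, so it is the unique smallest valid adjustment set.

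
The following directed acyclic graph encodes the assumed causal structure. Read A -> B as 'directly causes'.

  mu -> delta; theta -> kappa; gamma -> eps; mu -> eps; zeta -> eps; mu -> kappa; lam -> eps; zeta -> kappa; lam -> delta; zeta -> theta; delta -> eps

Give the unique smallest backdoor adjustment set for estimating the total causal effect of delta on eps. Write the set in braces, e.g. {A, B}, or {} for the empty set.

{lam, mu}

Variables eligible for adjustment (non-descendants of delta, excluding delta and eps): {gamma, kappa, lam, mu, theta, zeta}.
Backdoor paths from delta to eps:
  P1: delta <- lam -> eps
  P2: delta <- mu -> eps
  P3: delta <- mu -> kappa <- zeta -> eps
  P4: delta <- mu -> kappa <- theta <- zeta -> eps
The empty set is not sufficient: P1 (delta <- lam -> eps) has no collider blocking it and no conditioned non-collider, so it is open.
Try {lam, mu}:
  P1: blocked at fork node lam ∈ conditioning set.
  P2: blocked at fork node mu ∈ conditioning set.
  P3: blocked at fork node mu ∈ conditioning set.
  P4: blocked at fork node mu ∈ conditioning set.
{lam, mu} contains no descendant of delta and blocks every backdoor path.
Every element of {lam, mu} is needed (dropping lam leaves P1 open; dropping mu leaves P2 open), so no proper subset is valid.
Among all size-2 subsets of the eligible variables, only {lam, mu} blocks every backdoor path, so it is the unique smallest valid adjustment set.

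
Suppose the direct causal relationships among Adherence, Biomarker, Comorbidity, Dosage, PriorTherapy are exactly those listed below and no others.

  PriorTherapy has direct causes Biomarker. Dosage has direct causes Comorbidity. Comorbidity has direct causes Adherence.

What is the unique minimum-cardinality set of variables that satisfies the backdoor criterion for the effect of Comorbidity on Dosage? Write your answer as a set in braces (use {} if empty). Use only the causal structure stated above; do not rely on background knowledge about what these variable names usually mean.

{}

Variables eligible for adjustment (non-descendants of Comorbidity, excluding Comorbidity and Dosage): {Adherence, Biomarker, PriorTherapy}.
Backdoor paths from Comorbidity to Dosage:
  (none)
With no backdoor paths the empty set already satisfies the criterion, and it is trivially minimal.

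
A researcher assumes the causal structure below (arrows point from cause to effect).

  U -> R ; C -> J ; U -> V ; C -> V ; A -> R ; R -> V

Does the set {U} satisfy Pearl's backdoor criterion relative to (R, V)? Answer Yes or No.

Yes

Backdoor paths from R to V (paths whose first edge points into R):
  P1: R <- U -> V
Condition 1 (no descendant of R in the set): holds — descendants of R are {V}; none are in {U}.
Condition 2 (every backdoor path blocked by {U}):
  P1: blocked at fork node U ∈ conditioning set.
{U} satisfies the backdoor criterion.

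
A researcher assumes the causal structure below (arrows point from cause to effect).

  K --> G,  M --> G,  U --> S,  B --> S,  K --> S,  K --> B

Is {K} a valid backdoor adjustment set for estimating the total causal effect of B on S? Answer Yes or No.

Yes

Backdoor paths from B to S (paths whose first edge points into B):
  P1: B <- K -> S
Condition 1 (no descendant of B in the set): holds — descendants of B are {S}; none are in {K}.
Condition 2 (every backdoor path blocked by {K}):
  P1: blocked at fork node K ∈ conditioning set.
{K} satisfies the backdoor criterion.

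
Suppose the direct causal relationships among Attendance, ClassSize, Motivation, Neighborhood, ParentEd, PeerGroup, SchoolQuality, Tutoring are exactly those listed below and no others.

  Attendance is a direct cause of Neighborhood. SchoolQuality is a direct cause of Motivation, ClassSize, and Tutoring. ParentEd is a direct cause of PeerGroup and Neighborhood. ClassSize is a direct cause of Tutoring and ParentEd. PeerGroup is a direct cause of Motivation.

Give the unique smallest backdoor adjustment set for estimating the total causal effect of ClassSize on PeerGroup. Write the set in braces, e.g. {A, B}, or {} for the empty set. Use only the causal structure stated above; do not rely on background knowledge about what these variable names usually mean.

{}

Variables eligible for adjustment (non-descendants of ClassSize, excluding ClassSize and PeerGroup): {Attendance, SchoolQuality}.
Backdoor paths from ClassSize to PeerGroup:
  P1: ClassSize <- SchoolQuality -> Motivation <- PeerGroup
Each backdoor path contains an unconditioned collider, so every path is already blocked with the empty conditioning set:
  P1: blocked at collider Motivation (neither it nor any descendant is in the conditioning set).
The empty set is therefore the unique smallest valid set.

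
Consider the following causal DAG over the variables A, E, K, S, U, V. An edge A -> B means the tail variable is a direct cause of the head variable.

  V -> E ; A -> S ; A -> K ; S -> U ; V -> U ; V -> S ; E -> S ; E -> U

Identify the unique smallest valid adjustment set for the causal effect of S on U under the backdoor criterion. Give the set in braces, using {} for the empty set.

Variables eligible for adjustment (non-descendants of S, excluding S and U): {A, E, K, V}.
Backdoor paths from S to U:
  P1: S <- V -> E -> U
  P2: S <- V -> U
  P3: S <- E <- V -> U
  P4: S <- E -> U
The empty set is not sufficient: P1 (S <- V -> E -> U) has no collider blocking it and no conditioned non-collider, so it is open.
Try {E, V}:
  P1: blocked at fork node V ∈ conditioning set.
  P2: blocked at fork node V ∈ conditioning set.
  P3: blocked at chain node E ∈ conditioning set.
  P4: blocked at fork node E ∈ conditioning set.
{E, V} contains no descendant of S and blocks every backdoor path.
Every element of {E, V} is needed (dropping E leaves P4 open; dropping V leaves P2 open), so no proper subset is valid.
Among all size-2 subsets of the eligible variables, only {E, V} blocks every backdoor path, so it is the unique smallest valid adjustment set.

{E, V}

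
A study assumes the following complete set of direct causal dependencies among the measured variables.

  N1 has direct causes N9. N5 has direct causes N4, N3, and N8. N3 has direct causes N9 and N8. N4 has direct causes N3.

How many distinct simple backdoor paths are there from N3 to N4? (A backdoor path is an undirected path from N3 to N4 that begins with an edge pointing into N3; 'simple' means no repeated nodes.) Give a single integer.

A backdoor path from N3 to N4 is any simple undirected path whose first edge points into N3 (i.e. leaves N3 via a parent).
Parents of N3: {N8, N9}.
Enumerating:
  P1: N3 <- N8 -> N5 <- N4
That exhausts the simple backdoor paths. Count: 1.

1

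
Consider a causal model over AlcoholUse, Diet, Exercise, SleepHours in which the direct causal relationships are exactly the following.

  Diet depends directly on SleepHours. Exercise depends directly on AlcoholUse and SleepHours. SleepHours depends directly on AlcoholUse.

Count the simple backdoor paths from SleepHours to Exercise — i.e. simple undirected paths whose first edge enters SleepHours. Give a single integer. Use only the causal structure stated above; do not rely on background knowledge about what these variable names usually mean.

1

A backdoor path from SleepHours to Exercise is any simple undirected path whose first edge points into SleepHours (i.e. leaves SleepHours via a parent).
Parents of SleepHours: {AlcoholUse}.
Enumerating:
  P1: SleepHours <- AlcoholUse -> Exercise
That exhausts the simple backdoor paths. Count: 1.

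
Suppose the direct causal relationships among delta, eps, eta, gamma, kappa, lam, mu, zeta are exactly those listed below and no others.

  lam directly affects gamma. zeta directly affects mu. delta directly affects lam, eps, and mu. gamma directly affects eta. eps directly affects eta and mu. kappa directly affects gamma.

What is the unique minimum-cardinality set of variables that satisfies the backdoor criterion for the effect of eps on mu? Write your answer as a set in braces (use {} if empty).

Variables eligible for adjustment (non-descendants of eps, excluding eps and mu): {delta, gamma, kappa, lam, zeta}.
Backdoor paths from eps to mu:
  P1: eps <- delta -> mu
The empty set is not sufficient: P1 (eps <- delta -> mu) has no collider blocking it and no conditioned non-collider, so it is open.
Try {delta}:
  P1: blocked at fork node delta ∈ conditioning set.
{delta} contains no descendant of eps and blocks every backdoor path.
No other singleton works — e.g. {zeta} leaves P1 open — so {delta} is the unique smallest valid adjustment set.

{delta}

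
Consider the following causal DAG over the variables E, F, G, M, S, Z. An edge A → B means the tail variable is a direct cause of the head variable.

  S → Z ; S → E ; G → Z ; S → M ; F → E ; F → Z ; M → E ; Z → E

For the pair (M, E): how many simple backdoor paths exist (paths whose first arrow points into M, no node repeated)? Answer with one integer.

3

A backdoor path from M to E is any simple undirected path whose first edge points into M (i.e. leaves M via a parent).
Parents of M: {S}.
Enumerating:
  P1: M <- S -> Z <- F -> E
  P2: M <- S -> Z -> E
  P3: M <- S -> E
That exhausts the simple backdoor paths. Count: 3.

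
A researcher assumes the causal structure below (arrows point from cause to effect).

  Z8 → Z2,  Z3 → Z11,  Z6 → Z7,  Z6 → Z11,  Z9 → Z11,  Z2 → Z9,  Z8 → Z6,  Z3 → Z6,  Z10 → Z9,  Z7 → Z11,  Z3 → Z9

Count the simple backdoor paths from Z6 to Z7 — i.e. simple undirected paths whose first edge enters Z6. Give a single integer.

A backdoor path from Z6 to Z7 is any simple undirected path whose first edge points into Z6 (i.e. leaves Z6 via a parent).
Parents of Z6: {Z3, Z8}.
Enumerating:
  P1: Z6 <- Z8 -> Z2 -> Z9 <- Z3 -> Z11 <- Z7
  P2: Z6 <- Z8 -> Z2 -> Z9 -> Z11 <- Z7
  P3: Z6 <- Z3 -> Z9 -> Z11 <- Z7
  P4: Z6 <- Z3 -> Z11 <- Z7
That exhausts the simple backdoor paths. Count: 4.

4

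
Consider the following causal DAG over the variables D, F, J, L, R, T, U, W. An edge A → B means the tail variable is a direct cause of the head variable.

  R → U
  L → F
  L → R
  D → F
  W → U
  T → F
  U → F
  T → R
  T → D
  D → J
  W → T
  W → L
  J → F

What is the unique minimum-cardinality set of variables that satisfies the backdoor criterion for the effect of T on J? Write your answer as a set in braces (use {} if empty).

{}

Variables eligible for adjustment (non-descendants of T, excluding T and J): {L, W}.
Backdoor paths from T to J:
  P1: T <- W -> L -> R -> U -> F <- D -> J
  P2: T <- W -> L -> R -> U -> F <- J
  P3: T <- W -> L -> F <- D -> J
  P4: T <- W -> L -> F <- J
  P5: T <- W -> U <- R <- L -> F <- D -> J
  P6: T <- W -> U <- R <- L -> F <- J
  P7: T <- W -> U -> F <- D -> J
  P8: T <- W -> U -> F <- J
Each backdoor path contains an unconditioned collider, so every path is already blocked with the empty conditioning set:
  P1: blocked at collider F (neither it nor any descendant is in the conditioning set).
  P2: blocked at collider F (neither it nor any descendant is in the conditioning set).
  P3: blocked at collider F (neither it nor any descendant is in the conditioning set).
  P4: blocked at collider F (neither it nor any descendant is in the conditioning set).
  P5: blocked at collider U (neither it nor any descendant is in the conditioning set).
  P6: blocked at collider U (neither it nor any descendant is in the conditioning set).
  P7: blocked at collider F (neither it nor any descendant is in the conditioning set).
  P8: blocked at collider F (neither it nor any descendant is in the conditioning set).
The empty set is therefore the unique smallest valid set.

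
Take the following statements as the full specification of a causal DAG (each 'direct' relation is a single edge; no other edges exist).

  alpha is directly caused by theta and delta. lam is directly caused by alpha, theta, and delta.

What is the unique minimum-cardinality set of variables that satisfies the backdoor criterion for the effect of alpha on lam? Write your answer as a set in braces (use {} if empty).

{delta, theta}

Variables eligible for adjustment (non-descendants of alpha, excluding alpha and lam): {delta, theta}.
Backdoor paths from alpha to lam:
  P1: alpha <- delta -> lam
  P2: alpha <- theta -> lam
The empty set is not sufficient: P1 (alpha <- delta -> lam) has no collider blocking it and no conditioned non-collider, so it is open.
Try {delta, theta}:
  P1: blocked at fork node delta ∈ conditioning set.
  P2: blocked at fork node theta ∈ conditioning set.
{delta, theta} contains no descendant of alpha and blocks every backdoor path.
Every element of {delta, theta} is needed (dropping delta leaves P1 open; dropping theta leaves P2 open), so no proper subset is valid.
Among all size-2 subsets of the eligible variables, only {delta, theta} blocks every backdoor path, so it is the unique smallest valid adjustment set.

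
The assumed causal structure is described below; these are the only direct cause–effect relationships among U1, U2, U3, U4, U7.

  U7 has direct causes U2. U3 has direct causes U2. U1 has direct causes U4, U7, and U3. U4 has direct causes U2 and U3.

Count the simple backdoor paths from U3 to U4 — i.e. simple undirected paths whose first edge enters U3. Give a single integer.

2

A backdoor path from U3 to U4 is any simple undirected path whose first edge points into U3 (i.e. leaves U3 via a parent).
Parents of U3: {U2}.
Enumerating:
  P1: U3 <- U2 -> U4
  P2: U3 <- U2 -> U7 -> U1 <- U4
That exhausts the simple backdoor paths. Count: 2.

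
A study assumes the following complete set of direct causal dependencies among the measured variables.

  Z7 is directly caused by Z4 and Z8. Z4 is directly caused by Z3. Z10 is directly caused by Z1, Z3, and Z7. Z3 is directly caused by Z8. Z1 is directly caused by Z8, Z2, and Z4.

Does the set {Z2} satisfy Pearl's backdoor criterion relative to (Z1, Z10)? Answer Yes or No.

Backdoor paths from Z1 to Z10 (paths whose first edge points into Z1):
  P1: Z1 <- Z8 -> Z3 -> Z4 -> Z7 -> Z10
  P2: Z1 <- Z8 -> Z3 -> Z10
  P3: Z1 <- Z8 -> Z7 <- Z4 <- Z3 -> Z10
  P4: Z1 <- Z8 -> Z7 -> Z10
  P5: Z1 <- Z4 <- Z3 <- Z8 -> Z7 -> Z10
  P6: Z1 <- Z4 <- Z3 -> Z10
  P7: Z1 <- Z4 -> Z7 <- Z8 -> Z3 -> Z10
  P8: Z1 <- Z4 -> Z7 -> Z10
Condition 1 (no descendant of Z1 in the set): holds — descendants of Z1 are {Z10}; none are in {Z2}.
Condition 2 (every backdoor path blocked by {Z2}):
  P1: open — no interior node is in the conditioning set.
  P2: open — no interior node is in the conditioning set.
  P3: blocked at collider Z7 (neither it nor any descendant is in the conditioning set).
  P4: open — no interior node is in the conditioning set.
  P5: open — no interior node is in the conditioning set.
  P6: open — no interior node is in the conditioning set.
  P7: blocked at collider Z7 (neither it nor any descendant is in the conditioning set).
  P8: open — no interior node is in the conditioning set.
{Z2} does not satisfy the backdoor criterion.

No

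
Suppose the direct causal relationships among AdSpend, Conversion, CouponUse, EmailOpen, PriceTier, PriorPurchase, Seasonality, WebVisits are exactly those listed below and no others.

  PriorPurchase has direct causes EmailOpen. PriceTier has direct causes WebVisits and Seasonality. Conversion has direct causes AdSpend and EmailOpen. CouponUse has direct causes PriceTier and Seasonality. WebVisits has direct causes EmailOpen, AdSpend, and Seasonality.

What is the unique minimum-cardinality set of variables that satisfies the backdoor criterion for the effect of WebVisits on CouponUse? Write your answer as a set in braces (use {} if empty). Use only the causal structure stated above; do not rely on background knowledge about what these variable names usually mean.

{Seasonality}

Variables eligible for adjustment (non-descendants of WebVisits, excluding WebVisits and CouponUse): {AdSpend, Conversion, EmailOpen, PriorPurchase, Seasonality}.
Backdoor paths from WebVisits to CouponUse:
  P1: WebVisits <- Seasonality -> PriceTier -> CouponUse
  P2: WebVisits <- Seasonality -> CouponUse
The empty set is not sufficient: P1 (WebVisits <- Seasonality -> PriceTier -> CouponUse) has no collider blocking it and no conditioned non-collider, so it is open.
Try {Seasonality}:
  P1: blocked at fork node Seasonality ∈ conditioning set.
  P2: blocked at fork node Seasonality ∈ conditioning set.
{Seasonality} contains no descendant of WebVisits and blocks every backdoor path.
No other singleton works — e.g. {AdSpend} leaves P1 open — so {Seasonality} is the unique smallest valid adjustment set.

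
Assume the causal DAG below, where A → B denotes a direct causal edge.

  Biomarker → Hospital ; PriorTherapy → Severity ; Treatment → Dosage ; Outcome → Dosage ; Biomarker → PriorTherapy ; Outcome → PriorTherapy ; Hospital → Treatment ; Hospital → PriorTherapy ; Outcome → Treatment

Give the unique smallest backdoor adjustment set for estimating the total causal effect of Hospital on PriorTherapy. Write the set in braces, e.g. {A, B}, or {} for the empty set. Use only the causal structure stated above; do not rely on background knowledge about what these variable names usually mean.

{Biomarker}

Variables eligible for adjustment (non-descendants of Hospital, excluding Hospital and PriorTherapy): {Biomarker, Outcome}.
Backdoor paths from Hospital to PriorTherapy:
  P1: Hospital <- Biomarker -> PriorTherapy
The empty set is not sufficient: P1 (Hospital <- Biomarker -> PriorTherapy) has no collider blocking it and no conditioned non-collider, so it is open.
Try {Biomarker}:
  P1: blocked at fork node Biomarker ∈ conditioning set.
{Biomarker} contains no descendant of Hospital and blocks every backdoor path.
No other singleton works — e.g. {Outcome} leaves P1 open — so {Biomarker} is the unique smallest valid adjustment set.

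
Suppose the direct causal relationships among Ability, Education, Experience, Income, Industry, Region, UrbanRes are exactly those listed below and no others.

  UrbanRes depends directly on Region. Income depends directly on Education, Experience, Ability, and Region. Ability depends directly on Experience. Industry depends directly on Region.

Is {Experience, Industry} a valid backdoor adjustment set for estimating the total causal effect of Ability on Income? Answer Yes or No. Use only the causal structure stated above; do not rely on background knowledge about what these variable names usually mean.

Yes

Backdoor paths from Ability to Income (paths whose first edge points into Ability):
  P1: Ability <- Experience -> Income
Condition 1 (no descendant of Ability in the set): holds — descendants of Ability are {Income}; none are in {Experience, Industry}.
Condition 2 (every backdoor path blocked by {Experience, Industry}):
  P1: blocked at fork node Experience ∈ conditioning set.
{Experience, Industry} satisfies the backdoor criterion.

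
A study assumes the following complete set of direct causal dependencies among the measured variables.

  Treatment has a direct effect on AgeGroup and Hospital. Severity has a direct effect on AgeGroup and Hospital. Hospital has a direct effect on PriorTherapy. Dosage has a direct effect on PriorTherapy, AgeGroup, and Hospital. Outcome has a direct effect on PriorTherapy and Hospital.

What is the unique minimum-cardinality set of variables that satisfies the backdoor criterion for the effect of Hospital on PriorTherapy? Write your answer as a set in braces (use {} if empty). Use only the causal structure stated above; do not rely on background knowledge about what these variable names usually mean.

Variables eligible for adjustment (non-descendants of Hospital, excluding Hospital and PriorTherapy): {AgeGroup, Dosage, Outcome, Severity, Treatment}.
Backdoor paths from Hospital to PriorTherapy:
  P1: Hospital <- Severity -> AgeGroup <- Dosage -> PriorTherapy
  P2: Hospital <- Dosage -> PriorTherapy
  P3: Hospital <- Treatment -> AgeGroup <- Dosage -> PriorTherapy
  P4: Hospital <- Outcome -> PriorTherapy
The empty set is not sufficient: P2 (Hospital <- Dosage -> PriorTherapy) has no collider blocking it and no conditioned non-collider, so it is open.
Try {Dosage, Outcome}:
  P1: blocked at collider AgeGroup (neither it nor any descendant is in the conditioning set).
  P2: blocked at fork node Dosage ∈ conditioning set.
  P3: blocked at collider AgeGroup (neither it nor any descendant is in the conditioning set).
  P4: blocked at fork node Outcome ∈ conditioning set.
{Dosage, Outcome} contains no descendant of Hospital and blocks every backdoor path.
Every element of {Dosage, Outcome} is needed (dropping Dosage leaves P2 open; dropping Outcome leaves P4 open), so no proper subset is valid.
Among all size-2 subsets of the eligible variables, only {Dosage, Outcome} blocks every backdoor path, so it is the unique smallest valid adjustment set.

{Dosage, Outcome}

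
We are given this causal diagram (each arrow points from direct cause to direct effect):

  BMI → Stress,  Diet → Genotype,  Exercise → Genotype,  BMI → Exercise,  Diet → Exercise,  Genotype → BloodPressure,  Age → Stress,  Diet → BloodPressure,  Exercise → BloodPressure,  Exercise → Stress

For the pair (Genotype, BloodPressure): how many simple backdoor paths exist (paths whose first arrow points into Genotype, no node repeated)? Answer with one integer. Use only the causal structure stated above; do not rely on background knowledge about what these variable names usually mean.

A backdoor path from Genotype to BloodPressure is any simple undirected path whose first edge points into Genotype (i.e. leaves Genotype via a parent).
Parents of Genotype: {Diet, Exercise}.
Enumerating:
  P1: Genotype <- Diet -> Exercise -> BloodPressure
  P2: Genotype <- Diet -> BloodPressure
  P3: Genotype <- Exercise <- Diet -> BloodPressure
  P4: Genotype <- Exercise -> BloodPressure
That exhausts the simple backdoor paths. Count: 4.

4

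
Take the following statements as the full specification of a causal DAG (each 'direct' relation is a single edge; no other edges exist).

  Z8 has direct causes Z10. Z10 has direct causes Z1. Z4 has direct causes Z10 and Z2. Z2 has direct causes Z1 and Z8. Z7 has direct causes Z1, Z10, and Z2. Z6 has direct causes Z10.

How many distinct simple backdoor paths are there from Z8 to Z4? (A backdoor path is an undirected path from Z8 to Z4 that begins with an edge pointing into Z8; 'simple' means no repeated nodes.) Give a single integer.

A backdoor path from Z8 to Z4 is any simple undirected path whose first edge points into Z8 (i.e. leaves Z8 via a parent).
Parents of Z8: {Z10}.
Enumerating:
  P1: Z8 <- Z10 <- Z1 -> Z2 -> Z4
  P2: Z8 <- Z10 <- Z1 -> Z7 <- Z2 -> Z4
  P3: Z8 <- Z10 -> Z7 <- Z1 -> Z2 -> Z4
  P4: Z8 <- Z10 -> Z7 <- Z2 -> Z4
  P5: Z8 <- Z10 -> Z4
That exhausts the simple backdoor paths. Count: 5.

5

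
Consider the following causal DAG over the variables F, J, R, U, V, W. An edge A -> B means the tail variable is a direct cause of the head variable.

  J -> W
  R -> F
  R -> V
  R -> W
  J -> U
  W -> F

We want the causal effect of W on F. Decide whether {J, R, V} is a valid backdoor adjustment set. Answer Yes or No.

Backdoor paths from W to F (paths whose first edge points into W):
  P1: W <- R -> F
Condition 1 (no descendant of W in the set): holds — descendants of W are {F}; none are in {J, R, V}.
Condition 2 (every backdoor path blocked by {J, R, V}):
  P1: blocked at fork node R ∈ conditioning set.
{J, R, V} satisfies the backdoor criterion.

Yes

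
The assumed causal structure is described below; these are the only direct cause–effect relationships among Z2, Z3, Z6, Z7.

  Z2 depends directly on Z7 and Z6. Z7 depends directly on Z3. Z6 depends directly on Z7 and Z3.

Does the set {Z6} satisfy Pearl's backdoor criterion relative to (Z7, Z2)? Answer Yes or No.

No

Backdoor paths from Z7 to Z2 (paths whose first edge points into Z7):
  P1: Z7 <- Z3 -> Z6 -> Z2
Condition 1 (no descendant of Z7 in the set): FAILS — Z6 is a descendant of Z7.
Condition 2 (every backdoor path blocked by {Z6}):
  P1: blocked at chain node Z6 ∈ conditioning set.
{Z6} does not satisfy the backdoor criterion.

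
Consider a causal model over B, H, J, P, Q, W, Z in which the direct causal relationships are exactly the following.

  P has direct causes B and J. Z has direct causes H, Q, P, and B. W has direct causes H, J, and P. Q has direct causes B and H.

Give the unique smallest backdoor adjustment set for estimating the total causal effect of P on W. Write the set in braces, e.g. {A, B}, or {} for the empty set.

{J}

Variables eligible for adjustment (non-descendants of P, excluding P and W): {B, H, J, Q}.
Backdoor paths from P to W:
  P1: P <- B -> Q <- H -> W
  P2: P <- B -> Q -> Z <- H -> W
  P3: P <- B -> Z <- H -> W
  P4: P <- B -> Z <- Q <- H -> W
  P5: P <- J -> W
The empty set is not sufficient: P5 (P <- J -> W) has no collider blocking it and no conditioned non-collider, so it is open.
Try {J}:
  P1: blocked at collider Q (neither it nor any descendant is in the conditioning set).
  P2: blocked at collider Z (neither it nor any descendant is in the conditioning set).
  P3: blocked at collider Z (neither it nor any descendant is in the conditioning set).
  P4: blocked at collider Z (neither it nor any descendant is in the conditioning set).
  P5: blocked at fork node J ∈ conditioning set.
{J} contains no descendant of P and blocks every backdoor path.
No other singleton works — e.g. {B} leaves P5 open — so {J} is the unique smallest valid adjustment set.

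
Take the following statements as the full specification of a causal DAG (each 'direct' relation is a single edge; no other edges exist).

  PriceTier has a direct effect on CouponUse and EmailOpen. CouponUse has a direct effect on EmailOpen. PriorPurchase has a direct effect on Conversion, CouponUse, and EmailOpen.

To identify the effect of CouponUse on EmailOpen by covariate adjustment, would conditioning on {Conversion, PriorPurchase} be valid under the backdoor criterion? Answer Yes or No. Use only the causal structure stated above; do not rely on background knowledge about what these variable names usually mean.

No

Backdoor paths from CouponUse to EmailOpen (paths whose first edge points into CouponUse):
  P1: CouponUse <- PriceTier -> EmailOpen
  P2: CouponUse <- PriorPurchase -> EmailOpen
Condition 1 (no descendant of CouponUse in the set): holds — descendants of CouponUse are {EmailOpen}; none are in {Conversion, PriorPurchase}.
Condition 2 (every backdoor path blocked by {Conversion, PriorPurchase}):
  P1: open — no interior node is in the conditioning set.
  P2: blocked at fork node PriorPurchase ∈ conditioning set.
{Conversion, PriorPurchase} does not satisfy the backdoor criterion.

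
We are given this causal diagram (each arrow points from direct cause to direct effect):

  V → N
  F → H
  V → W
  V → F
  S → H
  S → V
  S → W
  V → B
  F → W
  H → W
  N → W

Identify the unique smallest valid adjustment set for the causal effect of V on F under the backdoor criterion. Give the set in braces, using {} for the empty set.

{}

Variables eligible for adjustment (non-descendants of V, excluding V and F): {S}.
Backdoor paths from V to F:
  P1: V <- S -> H <- F
  P2: V <- S -> H -> W <- F
  P3: V <- S -> W <- F
  P4: V <- S -> W <- H <- F
Each backdoor path contains an unconditioned collider, so every path is already blocked with the empty conditioning set:
  P1: blocked at collider H (neither it nor any descendant is in the conditioning set).
  P2: blocked at collider W (neither it nor any descendant is in the conditioning set).
  P3: blocked at collider W (neither it nor any descendant is in the conditioning set).
  P4: blocked at collider W (neither it nor any descendant is in the conditioning set).
The empty set is therefore the unique smallest valid set.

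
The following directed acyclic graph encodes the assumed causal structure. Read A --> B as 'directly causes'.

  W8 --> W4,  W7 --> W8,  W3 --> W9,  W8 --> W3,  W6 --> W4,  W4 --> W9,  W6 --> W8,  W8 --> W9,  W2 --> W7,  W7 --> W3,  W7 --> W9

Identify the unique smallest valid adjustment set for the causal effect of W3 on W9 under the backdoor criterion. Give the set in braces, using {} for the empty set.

{W7, W8}

Variables eligible for adjustment (non-descendants of W3, excluding W3 and W9): {W2, W4, W6, W7, W8}.
Backdoor paths from W3 to W9:
  P1: W3 <- W7 -> W8 <- W6 -> W4 -> W9
  P2: W3 <- W7 -> W8 -> W4 -> W9
  P3: W3 <- W7 -> W8 -> W9
  P4: W3 <- W7 -> W9
  P5: W3 <- W8 <- W6 -> W4 -> W9
  P6: W3 <- W8 <- W7 -> W9
  P7: W3 <- W8 -> W4 -> W9
  P8: W3 <- W8 -> W9
The empty set is not sufficient: P2 (W3 <- W7 -> W8 -> W4 -> W9) has no collider blocking it and no conditioned non-collider, so it is open.
Try {W7, W8}:
  P1: blocked at fork node W7 ∈ conditioning set.
  P2: blocked at fork node W7 ∈ conditioning set.
  P3: blocked at fork node W7 ∈ conditioning set.
  P4: blocked at fork node W7 ∈ conditioning set.
  P5: blocked at chain node W8 ∈ conditioning set.
  P6: blocked at chain node W8 ∈ conditioning set.
  P7: blocked at fork node W8 ∈ conditioning set.
  P8: blocked at fork node W8 ∈ conditioning set.
{W7, W8} contains no descendant of W3 and blocks every backdoor path.
Every element of {W7, W8} is needed (dropping W7 leaves P1 open; dropping W8 leaves P5 open), so no proper subset is valid.
Among all size-2 subsets of the eligible variables, only {W7, W8} blocks every backdoor path, so it is the unique smallest valid adjustment set.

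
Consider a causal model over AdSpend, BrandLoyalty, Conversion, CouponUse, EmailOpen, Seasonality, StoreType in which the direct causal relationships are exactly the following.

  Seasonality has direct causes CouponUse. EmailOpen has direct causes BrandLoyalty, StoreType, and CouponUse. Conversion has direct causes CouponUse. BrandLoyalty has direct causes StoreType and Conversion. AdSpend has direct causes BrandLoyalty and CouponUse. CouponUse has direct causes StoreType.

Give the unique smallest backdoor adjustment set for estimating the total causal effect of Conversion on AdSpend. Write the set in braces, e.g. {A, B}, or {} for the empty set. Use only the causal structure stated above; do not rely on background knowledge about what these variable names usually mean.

{CouponUse}

Variables eligible for adjustment (non-descendants of Conversion, excluding Conversion and AdSpend): {CouponUse, Seasonality, StoreType}.
Backdoor paths from Conversion to AdSpend:
  P1: Conversion <- CouponUse <- StoreType -> BrandLoyalty -> AdSpend
  P2: Conversion <- CouponUse <- StoreType -> EmailOpen <- BrandLoyalty -> AdSpend
  P3: Conversion <- CouponUse -> EmailOpen <- StoreType -> BrandLoyalty -> AdSpend
  P4: Conversion <- CouponUse -> EmailOpen <- BrandLoyalty -> AdSpend
  P5: Conversion <- CouponUse -> AdSpend
The empty set is not sufficient: P1 (Conversion <- CouponUse <- StoreType -> BrandLoyalty -> AdSpend) has no collider blocking it and no conditioned non-collider, so it is open.
Try {CouponUse}:
  P1: blocked at chain node CouponUse ∈ conditioning set.
  P2: blocked at chain node CouponUse ∈ conditioning set.
  P3: blocked at fork node CouponUse ∈ conditioning set.
  P4: blocked at fork node CouponUse ∈ conditioning set.
  P5: blocked at fork node CouponUse ∈ conditioning set.
{CouponUse} contains no descendant of Conversion and blocks every backdoor path.
No other singleton works — e.g. {StoreType} leaves P5 open — so {CouponUse} is the unique smallest valid adjustment set.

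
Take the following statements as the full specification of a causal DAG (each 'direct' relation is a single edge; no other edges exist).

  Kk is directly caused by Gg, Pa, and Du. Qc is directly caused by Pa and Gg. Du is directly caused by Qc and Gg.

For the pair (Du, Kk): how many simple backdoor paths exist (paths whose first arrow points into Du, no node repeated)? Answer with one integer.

A backdoor path from Du to Kk is any simple undirected path whose first edge points into Du (i.e. leaves Du via a parent).
Parents of Du: {Gg, Qc}.
Enumerating:
  P1: Du <- Gg -> Qc <- Pa -> Kk
  P2: Du <- Gg -> Kk
  P3: Du <- Qc <- Pa -> Kk
  P4: Du <- Qc <- Gg -> Kk
That exhausts the simple backdoor paths. Count: 4.

4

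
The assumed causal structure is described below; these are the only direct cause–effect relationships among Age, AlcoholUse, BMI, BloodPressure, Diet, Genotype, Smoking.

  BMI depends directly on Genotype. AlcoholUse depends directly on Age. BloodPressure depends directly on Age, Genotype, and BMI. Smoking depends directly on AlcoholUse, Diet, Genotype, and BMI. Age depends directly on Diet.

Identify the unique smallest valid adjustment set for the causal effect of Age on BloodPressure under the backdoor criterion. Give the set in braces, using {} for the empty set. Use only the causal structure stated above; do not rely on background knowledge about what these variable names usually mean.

{}

Variables eligible for adjustment (non-descendants of Age, excluding Age and BloodPressure): {BMI, Diet, Genotype}.
Backdoor paths from Age to BloodPressure:
  P1: Age <- Diet -> Smoking <- Genotype -> BMI -> BloodPressure
  P2: Age <- Diet -> Smoking <- Genotype -> BloodPressure
  P3: Age <- Diet -> Smoking <- BMI <- Genotype -> BloodPressure
  P4: Age <- Diet -> Smoking <- BMI -> BloodPressure
Each backdoor path contains an unconditioned collider, so every path is already blocked with the empty conditioning set:
  P1: blocked at collider Smoking (neither it nor any descendant is in the conditioning set).
  P2: blocked at collider Smoking (neither it nor any descendant is in the conditioning set).
  P3: blocked at collider Smoking (neither it nor any descendant is in the conditioning set).
  P4: blocked at collider Smoking (neither it nor any descendant is in the conditioning set).
The empty set is therefore the unique smallest valid set.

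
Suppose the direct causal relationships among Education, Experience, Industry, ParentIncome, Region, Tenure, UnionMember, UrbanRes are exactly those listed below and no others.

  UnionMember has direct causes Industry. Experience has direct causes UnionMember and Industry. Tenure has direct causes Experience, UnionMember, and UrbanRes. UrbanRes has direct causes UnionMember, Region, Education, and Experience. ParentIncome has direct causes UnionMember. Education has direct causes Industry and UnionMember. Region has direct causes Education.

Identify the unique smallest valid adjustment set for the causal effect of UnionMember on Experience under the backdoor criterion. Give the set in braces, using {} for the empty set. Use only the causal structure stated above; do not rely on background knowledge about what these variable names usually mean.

Variables eligible for adjustment (non-descendants of UnionMember, excluding UnionMember and Experience): {Industry}.
Backdoor paths from UnionMember to Experience:
  P1: UnionMember <- Industry -> Education -> Region -> UrbanRes <- Experience
  P2: UnionMember <- Industry -> Education -> Region -> UrbanRes -> Tenure <- Experience
  P3: UnionMember <- Industry -> Education -> UrbanRes <- Experience
  P4: UnionMember <- Industry -> Education -> UrbanRes -> Tenure <- Experience
  P5: UnionMember <- Industry -> Experience
The empty set is not sufficient: P5 (UnionMember <- Industry -> Experience) has no collider blocking it and no conditioned non-collider, so it is open.
Try {Industry}:
  P1: blocked at fork node Industry ∈ conditioning set.
  P2: blocked at fork node Industry ∈ conditioning set.
  P3: blocked at fork node Industry ∈ conditioning set.
  P4: blocked at fork node Industry ∈ conditioning set.
  P5: blocked at fork node Industry ∈ conditioning set.
{Industry} contains no descendant of UnionMember and blocks every backdoor path.
{Industry} is the unique smallest valid adjustment set.

{Industry}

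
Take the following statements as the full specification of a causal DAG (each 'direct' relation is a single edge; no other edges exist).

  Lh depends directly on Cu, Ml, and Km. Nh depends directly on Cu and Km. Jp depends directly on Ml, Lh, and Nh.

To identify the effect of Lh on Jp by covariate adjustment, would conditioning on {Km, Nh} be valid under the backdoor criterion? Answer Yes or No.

Backdoor paths from Lh to Jp (paths whose first edge points into Lh):
  P1: Lh <- Ml -> Jp
  P2: Lh <- Km -> Nh -> Jp
  P3: Lh <- Cu -> Nh -> Jp
Condition 1 (no descendant of Lh in the set): holds — descendants of Lh are {Jp}; none are in {Km, Nh}.
Condition 2 (every backdoor path blocked by {Km, Nh}):
  P1: open — no interior node is in the conditioning set.
  P2: blocked at fork node Km ∈ conditioning set.
  P3: blocked at chain node Nh ∈ conditioning set.
{Km, Nh} does not satisfy the backdoor criterion.

No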